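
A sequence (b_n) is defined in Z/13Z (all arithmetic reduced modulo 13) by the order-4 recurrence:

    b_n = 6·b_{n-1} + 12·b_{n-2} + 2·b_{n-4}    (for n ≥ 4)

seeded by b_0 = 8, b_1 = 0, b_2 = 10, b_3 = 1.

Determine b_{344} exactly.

b_4 = 6·1 + 12·10 + 0·0 + 2·8 = 12
b_5 = 6·12 + 12·1 + 0·10 + 2·0 = 6
b_6 = 6·6 + 12·12 + 0·1 + 2·10 = 5
b_7 = 6·5 + 12·6 + 0·12 + 2·1 = 0
b_8 = 6·0 + 12·5 + 0·6 + 2·12 = 6
b_9 = 6·6 + 12·0 + 0·5 + 2·6 = 9
Continuing the recurrence:
  b_10 = 6;  b_11 = 1;  b_12 = 12;  b_13 = 11;  b_14 = 1;  b_15 = 10
  b_16 = 5;  b_17 = 3;  b_18 = 2;  b_19 = 3;  b_20 = 0;  b_21 = 3
  b_22 = 9;  b_23 = 5;  b_24 = 8;  b_25 = 10;  b_26 = 5;  b_27 = 4
  b_28 = 9;  b_29 = 5;  b_30 = 5;  b_31 = 7;  b_32 = 3;  b_33 = 8
  b_34 = 3;  b_35 = 11;  b_36 = 4;  b_37 = 3;  b_38 = 7;  b_39 = 9
  b_40 = 3;  b_41 = 2;  b_42 = 10;  b_43 = 11;  b_44 = 10;  b_45 = 1
  b_46 = 3;  b_47 = 0;  b_48 = 4;  b_49 = 0;  b_50 = 2;  b_51 = 12
  b_52 = 0;  b_53 = 1;  b_54 = 10;  b_55 = 5;  b_56 = 7;  b_57 = 0
  b_58 = 0;  b_59 = 10;  b_60 = 9;  b_61 = 5;  b_62 = 8;  b_63 = 11
  b_64 = 11;  b_65 = 0;  b_66 = 5;  b_67 = 0;  b_68 = 4;  b_69 = 11
  b_70 = 7;  b_71 = 5;  b_72 = 5;  b_73 = 8;  b_74 = 5;  b_75 = 6
  b_76 = 2;  b_77 = 9;  b_78 = 10;  b_79 = 11;  b_80 = 8;  b_81 = 3
  b_82 = 4;  b_83 = 4;  b_84 = 10;  b_85 = 10;  b_86 = 6;  b_87 = 8
  b_88 = 10;  b_89 = 7;  b_90 = 5;  b_91 = 0;  b_92 = 2;  b_93 = 0
  b_94 = 8;  b_95 = 9;  b_96 = 11;  b_97 = 5;  b_98 = 9;  b_99 = 2
  b_100 = 12;  b_101 = 2;  b_102 = 5;  b_103 = 6;  b_104 = 3;  b_105 = 3
  b_106 = 12;  b_107 = 3;  b_108 = 12;  b_109 = 10;  b_110 = 7;  b_111 = 12
  b_112 = 11;  b_113 = 9;  b_114 = 5;  b_115 = 6;  b_116 = 1;  b_117 = 5
  b_118 = 0;  b_119 = 7;  b_120 = 5;  b_121 = 7;  b_122 = 11;  b_123 = 8
  b_124 = 8;  b_125 = 2;  b_126 = 0;  b_127 = 1;  b_128 = 9;  b_129 = 5
  b_130 = 8;  b_131 = 6;  b_132 = 7;  b_133 = 7;  b_134 = 12;  b_135 = 12
  b_136 = 9;  b_137 = 4;  b_138 = 0;  b_139 = 7;  b_140 = 8;  b_141 = 10
  b_142 = 0;  b_143 = 4;  b_144 = 1;  b_145 = 9;  b_146 = 1;  b_147 = 5
  b_148 = 5;  b_149 = 4;  b_150 = 8;  b_151 = 2;  b_152 = 1;  b_153 = 12
  b_154 = 9;  b_155 = 7;  b_156 = 9;  b_157 = 6;  b_158 = 6;  b_159 = 5
  b_160 = 3;  b_161 = 12;  b_162 = 3;  b_163 = 3;  b_164 = 8;  b_165 = 4
  b_166 = 9;  b_167 = 4;  b_168 = 5;  b_169 = 8;  b_170 = 9;  b_171 = 2
  b_172 = 0;  b_173 = 1;  b_174 = 11;  b_175 = 4;  b_176 = 0;  b_177 = 11
  b_178 = 10;  b_179 = 5;  b_180 = 7;  b_181 = 7;  b_182 = 3;  b_183 = 8
  b_184 = 7;  b_185 = 9;  b_186 = 1;  b_187 = 0;  b_188 = 0;  b_189 = 5
  b_190 = 6;  b_191 = 5;  b_192 = 11;  b_193 = 6;  b_194 = 11;  b_195 = 5
  b_196 = 2;  b_197 = 6;  b_198 = 4;  b_199 = 2;  b_200 = 12;  b_201 = 4
  b_202 = 7;  b_203 = 3;  b_204 = 9;  b_205 = 7;  b_206 = 8;  b_207 = 8
  b_208 = 6;  b_209 = 3;  b_210 = 2;  b_211 = 12;  b_212 = 4;  b_213 = 5
  b_214 = 4;  b_215 = 4;  b_216 = 2;  b_217 = 5;  b_218 = 10;  b_219 = 11
  b_220 = 8;  b_221 = 8;  b_222 = 8;  b_223 = 10;  b_224 = 3;  b_225 = 11
  b_226 = 1;  b_227 = 2;  b_228 = 4;  b_229 = 5;  b_230 = 2;  b_231 = 11
  b_232 = 7;  b_233 = 2;  b_234 = 9;  b_235 = 9;  b_236 = 7;  b_237 = 11
  b_238 = 12;  b_239 = 1;  b_240 = 8;  b_241 = 4;  b_242 = 1;  b_243 = 4
  b_244 = 0;  b_245 = 4;  b_246 = 0;  b_247 = 4;  b_248 = 11;  b_249 = 5
  b_250 = 6;  b_251 = 0;  b_252 = 3;  b_253 = 2;  b_254 = 8;  b_255 = 7
  b_256 = 1;  b_257 = 3;  b_258 = 7;  b_259 = 1;  b_260 = 1;  b_261 = 11
  b_262 = 1;  b_263 = 10;  b_264 = 9;  b_265 = 1;  b_266 = 12;  b_267 = 0
  b_268 = 6;  b_269 = 12;  b_270 = 12;  b_271 = 8;  b_272 = 9;  b_273 = 5
  b_274 = 6;  b_275 = 8;  b_276 = 8;  b_277 = 11;  b_278 = 5;  b_279 = 9
  b_280 = 0;  b_281 = 0;  b_282 = 10;  b_283 = 0;  b_284 = 3;  b_285 = 5
  b_286 = 8;  b_287 = 4;  b_288 = 9;  b_289 = 8;  b_290 = 3;  b_291 = 5
  b_292 = 6;  b_293 = 8;  b_294 = 9;  b_295 = 4;  b_296 = 1;  b_297 = 5
  b_298 = 8;  b_299 = 12;  b_300 = 1;  b_301 = 4;  b_302 = 0;  b_303 = 7
  b_304 = 5;  b_305 = 5;  b_306 = 12;  b_307 = 3;  b_308 = 3;  b_309 = 12
  b_310 = 2;  b_311 = 6;  b_312 = 1;  b_313 = 11;  b_314 = 4;  b_315 = 12
  b_316 = 5;  b_317 = 1;  b_318 = 9;  b_319 = 12;  b_320 = 8;  b_321 = 12
  b_322 = 4;  b_323 = 10;  b_324 = 7;  b_325 = 4;  b_326 = 12;  b_327 = 10
  b_328 = 10;  b_329 = 6;  b_330 = 11;  b_331 = 2;  b_332 = 8;  b_333 = 6
  b_334 = 11;  b_335 = 12;  b_336 = 12;  b_337 = 7;  b_338 = 0;  b_339 = 4
  b_340 = 9;  b_341 = 12;  b_342 = 11
b_343 = 6·11 + 12·12 + 0·9 + 2·4 = 10
b_344 = 6·10 + 12·11 + 0·12 + 2·9 = 2

2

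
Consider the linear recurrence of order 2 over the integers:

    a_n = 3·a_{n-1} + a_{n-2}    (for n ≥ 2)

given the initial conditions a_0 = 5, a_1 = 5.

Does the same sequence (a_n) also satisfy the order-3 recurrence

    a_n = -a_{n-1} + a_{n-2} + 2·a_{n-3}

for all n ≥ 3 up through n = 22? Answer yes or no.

no

Terms a_0..a_22: 5, 5, 20, 65, 215, 710, 2345, 7745, 25580, 84485, 279035, 921590, 3043805, 10053005, 33202820, 109661465, 362187215, 1196223110, 3950856545, 13048792745, 43097234780, 142340497085, 470118726035
n=3: candidate gives -5, actual a_3 = 65 ✗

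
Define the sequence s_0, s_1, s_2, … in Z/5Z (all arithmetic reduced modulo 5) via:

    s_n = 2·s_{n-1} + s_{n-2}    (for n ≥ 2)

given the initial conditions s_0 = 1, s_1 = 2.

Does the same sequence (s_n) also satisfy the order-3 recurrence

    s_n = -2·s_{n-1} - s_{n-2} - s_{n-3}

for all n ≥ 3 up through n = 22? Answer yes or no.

yes

Terms s_0..s_22: 1, 2, 0, 2, 4, 0, 4, 3, 0, 3, 1, 0, 1, 2, 0, 2, 4, 0, 4, 3, 0, 3, 1
n=3: candidate gives 2, actual s_3 = 2 ✓
n=4: candidate gives 4, actual s_4 = 4 ✓
n=5: candidate gives 0, actual s_5 = 0 ✓
n=6: candidate gives 4, actual s_6 = 4 ✓
n=7: candidate gives 3, actual s_7 = 3 ✓
n=8: candidate gives 0, actual s_8 = 0 ✓
n=9: candidate gives 3, actual s_9 = 3 ✓
n=10: candidate gives 1, actual s_10 = 1 ✓
n=11: candidate gives 0, actual s_11 = 0 ✓
n=12: candidate gives 1, actual s_12 = 1 ✓
n=13: candidate gives 2, actual s_13 = 2 ✓
n=14: candidate gives 0, actual s_14 = 0 ✓
n=15: candidate gives 2, actual s_15 = 2 ✓
n=16: candidate gives 4, actual s_16 = 4 ✓
n=17: candidate gives 0, actual s_17 = 0 ✓
n=18: candidate gives 4, actual s_18 = 4 ✓
n=19: candidate gives 3, actual s_19 = 3 ✓
n=20: candidate gives 0, actual s_20 = 0 ✓
n=21: candidate gives 3, actual s_21 = 3 ✓
n=22: candidate gives 1, actual s_22 = 1 ✓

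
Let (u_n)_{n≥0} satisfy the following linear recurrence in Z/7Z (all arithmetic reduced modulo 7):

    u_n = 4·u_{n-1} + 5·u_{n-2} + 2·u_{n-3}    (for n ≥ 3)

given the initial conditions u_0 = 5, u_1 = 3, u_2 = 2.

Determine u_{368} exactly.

u_3 = 4·2 + 5·3 + 2·5 = 5
u_4 = 4·5 + 5·2 + 2·3 = 1
u_5 = 4·1 + 5·5 + 2·2 = 5
u_6 = 4·5 + 5·1 + 2·5 = 0
u_7 = 4·0 + 5·5 + 2·1 = 6
u_8 = 4·6 + 5·0 + 2·5 = 6
Continuing the recurrence:
  u_9 = 5;  u_10 = 6;  u_11 = 5;  u_12 = 4;  u_13 = 4;  u_14 = 4
  u_15 = 2;  u_16 = 1;  u_17 = 1;  u_18 = 6;  u_19 = 3;  u_20 = 2
  u_21 = 0;  u_22 = 2;  u_23 = 5;  u_24 = 2;  u_25 = 2;  u_26 = 0
  u_27 = 0;  u_28 = 4;  u_29 = 2;  u_30 = 0;  u_31 = 4;  u_32 = 6
  u_33 = 2;  u_34 = 4;  u_35 = 3;  u_36 = 1;  u_37 = 6;  u_38 = 0
  u_39 = 4;  u_40 = 0;  u_41 = 6;  u_42 = 4;  u_43 = 4;  u_44 = 6
  u_45 = 3;  u_46 = 1;  u_47 = 3;  u_48 = 2;  u_49 = 4;  u_50 = 4
  u_51 = 5;  u_52 = 6;  u_53 = 1;  u_54 = 2;  u_55 = 4;  u_56 = 0
  u_57 = 3;  u_58 = 6;  u_59 = 4;  u_60 = 3;  u_61 = 2;  u_62 = 3
  u_63 = 0;  u_64 = 5;  u_65 = 5;  u_66 = 3;  u_67 = 5;  u_68 = 3
  u_69 = 1;  u_70 = 1;  u_71 = 1;  u_72 = 4;  u_73 = 2;  u_74 = 2
  u_75 = 5;  u_76 = 6;  u_77 = 4;  u_78 = 0;  u_79 = 4;  u_80 = 3
  u_81 = 4;  u_82 = 4;  u_83 = 0;  u_84 = 0;  u_85 = 1;  u_86 = 4
  u_87 = 0;  u_88 = 1;  u_89 = 5;  u_90 = 4;  u_91 = 1;  u_92 = 6
  u_93 = 2;  u_94 = 5;  u_95 = 0;  u_96 = 1;  u_97 = 0;  u_98 = 5
  u_99 = 1;  u_100 = 1;  u_101 = 5;  u_102 = 6;  u_103 = 2;  u_104 = 6
  u_105 = 4;  u_106 = 1;  u_107 = 1;  u_108 = 3;  u_109 = 5;  u_110 = 2
  u_111 = 4;  u_112 = 1;  u_113 = 0;  u_114 = 6;  u_115 = 5;  u_116 = 1
  u_117 = 6;  u_118 = 4;  u_119 = 6;  u_120 = 0;  u_121 = 3;  u_122 = 3
  u_123 = 6;  u_124 = 3;  u_125 = 6;  u_126 = 2;  u_127 = 2;  u_128 = 2
  u_129 = 1;  u_130 = 4;  u_131 = 4;  u_132 = 3;  u_133 = 5;  u_134 = 1
  u_135 = 0;  u_136 = 1;  u_137 = 6;  u_138 = 1;  u_139 = 1;  u_140 = 0
  u_141 = 0;  u_142 = 2;  u_143 = 1;  u_144 = 0;  u_145 = 2;  u_146 = 3
  u_147 = 1;  u_148 = 2;  u_149 = 5;  u_150 = 4;  u_151 = 3;  u_152 = 0
  u_153 = 2;  u_154 = 0;  u_155 = 3;  u_156 = 2;  u_157 = 2;  u_158 = 3
  u_159 = 5;  u_160 = 4;  u_161 = 5;  u_162 = 1;  u_163 = 2;  u_164 = 2
  u_165 = 6;  u_166 = 3;  u_167 = 4;  u_168 = 1;  u_169 = 2;  u_170 = 0
  u_171 = 5;  u_172 = 3;  u_173 = 2;  u_174 = 5;  u_175 = 1;  u_176 = 5
  u_177 = 0;  u_178 = 6;  u_179 = 6;  u_180 = 5;  u_181 = 6;  u_182 = 5
  u_183 = 4;  u_184 = 4;  u_185 = 4;  u_186 = 2;  u_187 = 1;  u_188 = 1
  u_189 = 6;  u_190 = 3;  u_191 = 2;  u_192 = 0;  u_193 = 2;  u_194 = 5
  u_195 = 2;  u_196 = 2;  u_197 = 0;  u_198 = 0;  u_199 = 4;  u_200 = 2
  u_201 = 0;  u_202 = 4;  u_203 = 6;  u_204 = 2;  u_205 = 4;  u_206 = 3
  u_207 = 1;  u_208 = 6;  u_209 = 0;  u_210 = 4;  u_211 = 0;  u_212 = 6
  u_213 = 4;  u_214 = 4;  u_215 = 6;  u_216 = 3;  u_217 = 1;  u_218 = 3
  u_219 = 2;  u_220 = 4;  u_221 = 4;  u_222 = 5;  u_223 = 6;  u_224 = 1
  u_225 = 2;  u_226 = 4;  u_227 = 0;  u_228 = 3;  u_229 = 6;  u_230 = 4
  u_231 = 3;  u_232 = 2;  u_233 = 3;  u_234 = 0;  u_235 = 5;  u_236 = 5
  u_237 = 3;  u_238 = 5;  u_239 = 3;  u_240 = 1;  u_241 = 1;  u_242 = 1
  u_243 = 4;  u_244 = 2;  u_245 = 2;  u_246 = 5;  u_247 = 6;  u_248 = 4
  u_249 = 0;  u_250 = 4;  u_251 = 3;  u_252 = 4;  u_253 = 4;  u_254 = 0
  u_255 = 0;  u_256 = 1;  u_257 = 4;  u_258 = 0;  u_259 = 1;  u_260 = 5
  u_261 = 4;  u_262 = 1;  u_263 = 6;  u_264 = 2;  u_265 = 5;  u_266 = 0
  u_267 = 1;  u_268 = 0;  u_269 = 5;  u_270 = 1;  u_271 = 1;  u_272 = 5
  u_273 = 6;  u_274 = 2;  u_275 = 6;  u_276 = 4;  u_277 = 1;  u_278 = 1
  u_279 = 3;  u_280 = 5;  u_281 = 2;  u_282 = 4;  u_283 = 1;  u_284 = 0
  u_285 = 6;  u_286 = 5;  u_287 = 1;  u_288 = 6;  u_289 = 4;  u_290 = 6
  u_291 = 0;  u_292 = 3;  u_293 = 3;  u_294 = 6;  u_295 = 3;  u_296 = 6
  u_297 = 2;  u_298 = 2;  u_299 = 2;  u_300 = 1;  u_301 = 4;  u_302 = 4
  u_303 = 3;  u_304 = 5;  u_305 = 1;  u_306 = 0;  u_307 = 1;  u_308 = 6
  u_309 = 1;  u_310 = 1;  u_311 = 0;  u_312 = 0;  u_313 = 2;  u_314 = 1
  u_315 = 0;  u_316 = 2;  u_317 = 3;  u_318 = 1;  u_319 = 2;  u_320 = 5
  u_321 = 4;  u_322 = 3;  u_323 = 0;  u_324 = 2;  u_325 = 0;  u_326 = 3
  u_327 = 2;  u_328 = 2;  u_329 = 3;  u_330 = 5;  u_331 = 4;  u_332 = 5
  u_333 = 1;  u_334 = 2;  u_335 = 2;  u_336 = 6;  u_337 = 3;  u_338 = 4
  u_339 = 1;  u_340 = 2;  u_341 = 0;  u_342 = 5;  u_343 = 3;  u_344 = 2
  u_345 = 5;  u_346 = 1;  u_347 = 5;  u_348 = 0;  u_349 = 6;  u_350 = 6
  u_351 = 5;  u_352 = 6;  u_353 = 5;  u_354 = 4;  u_355 = 4;  u_356 = 4
  u_357 = 2;  u_358 = 1;  u_359 = 1;  u_360 = 6;  u_361 = 3;  u_362 = 2
  u_363 = 0;  u_364 = 2;  u_365 = 5;  u_366 = 2
u_367 = 4·2 + 5·5 + 2·2 = 2
u_368 = 4·2 + 5·2 + 2·5 = 0

0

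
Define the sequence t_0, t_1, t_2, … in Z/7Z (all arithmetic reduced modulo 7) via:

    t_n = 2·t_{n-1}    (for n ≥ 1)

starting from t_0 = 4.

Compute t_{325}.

1

t_1 = 2·4 = 1
t_2 = 2·1 = 2
t_3 = 2·2 = 4
(t_3) = (4) = (t_0), so the sequence has period 3.
325 ≡ 1 (mod 3), hence t_325 = t_1 = 1.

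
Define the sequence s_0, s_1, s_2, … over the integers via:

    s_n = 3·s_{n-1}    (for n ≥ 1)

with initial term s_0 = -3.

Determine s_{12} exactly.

s_1 = 3·-3 = -9
s_2 = 3·-9 = -27
s_3 = 3·-27 = -81
s_4 = 3·-81 = -243
s_5 = 3·-243 = -729
s_6 = 3·-729 = -2187
s_7 = 3·-2187 = -6561
s_8 = 3·-6561 = -19683
s_9 = 3·-19683 = -59049
s_10 = 3·-59049 = -177147
s_11 = 3·-177147 = -531441
s_12 = 3·-531441 = -1594323

-1594323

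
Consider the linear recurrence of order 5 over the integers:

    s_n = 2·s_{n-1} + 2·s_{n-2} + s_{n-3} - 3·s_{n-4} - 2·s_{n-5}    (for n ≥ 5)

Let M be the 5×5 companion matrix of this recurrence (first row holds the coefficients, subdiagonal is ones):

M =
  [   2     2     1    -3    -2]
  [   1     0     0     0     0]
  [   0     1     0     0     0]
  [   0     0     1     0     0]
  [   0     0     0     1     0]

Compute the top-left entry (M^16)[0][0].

(M^16)[0][0] is the top entry after applying M 16 times to the unit state (1, 0, 0, 0, 0). Equivalently it is h_{20} for the auxiliary sequence (h_n) obeying the same recurrence with h_4 = 1 and h_i = 0 for 0 ≤ i < 4:
h_5 = 2·1 + 2·0 + 1·0 + -3·0 + -2·0 = 2
h_6 = 2·2 + 2·1 + 1·0 + -3·0 + -2·0 = 6
h_7 = 2·6 + 2·2 + 1·1 + -3·0 + -2·0 = 17
h_8 = 2·17 + 2·6 + 1·2 + -3·1 + -2·0 = 45
h_9 = 2·45 + 2·17 + 1·6 + -3·2 + -2·1 = 122
h_10 = 2·122 + 2·45 + 1·17 + -3·6 + -2·2 = 329
h_11 = 2·329 + 2·122 + 1·45 + -3·17 + -2·6 = 884
h_12 = 2·884 + 2·329 + 1·122 + -3·45 + -2·17 = 2379
h_13 = 2·2379 + 2·884 + 1·329 + -3·122 + -2·45 = 6399
h_14 = 2·6399 + 2·2379 + 1·884 + -3·329 + -2·122 = 17209
h_15 = 2·17209 + 2·6399 + 1·2379 + -3·884 + -2·329 = 46285
h_16 = 2·46285 + 2·17209 + 1·6399 + -3·2379 + -2·884 = 124482
h_17 = 2·124482 + 2·46285 + 1·17209 + -3·6399 + -2·2379 = 334788
h_18 = 2·334788 + 2·124482 + 1·46285 + -3·17209 + -2·6399 = 900400
h_19 = 2·900400 + 2·334788 + 1·124482 + -3·46285 + -2·17209 = 2421585
h_20 = 2·2421585 + 2·900400 + 1·334788 + -3·124482 + -2·46285 = 6512742

6512742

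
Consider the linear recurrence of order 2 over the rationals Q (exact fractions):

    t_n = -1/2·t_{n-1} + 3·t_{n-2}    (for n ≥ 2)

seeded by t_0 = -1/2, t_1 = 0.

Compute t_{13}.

6962475/4096

t_2 = -1/2·0 + 3·-1/2 = -3/2
t_3 = -1/2·-3/2 + 3·0 = 3/4
t_4 = -1/2·3/4 + 3·-3/2 = -39/8
t_5 = -1/2·-39/8 + 3·3/4 = 75/16
t_6 = -1/2·75/16 + 3·-39/8 = -543/32
t_7 = -1/2·-543/32 + 3·75/16 = 1443/64
t_8 = -1/2·1443/64 + 3·-543/32 = -7959/128
t_9 = -1/2·-7959/128 + 3·1443/64 = 25275/256
t_10 = -1/2·25275/256 + 3·-7959/128 = -120783/512
t_11 = -1/2·-120783/512 + 3·25275/256 = 424083/1024
t_12 = -1/2·424083/1024 + 3·-120783/512 = -1873479/2048
t_13 = -1/2·-1873479/2048 + 3·424083/1024 = 6962475/4096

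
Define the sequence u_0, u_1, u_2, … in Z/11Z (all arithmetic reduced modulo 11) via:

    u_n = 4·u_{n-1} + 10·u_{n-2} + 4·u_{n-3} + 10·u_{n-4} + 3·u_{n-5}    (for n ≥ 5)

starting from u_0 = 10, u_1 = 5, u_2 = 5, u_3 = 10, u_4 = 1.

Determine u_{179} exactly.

u_5 = 4·1 + 10·10 + 4·5 + 10·5 + 3·10 = 6
u_6 = 4·6 + 10·1 + 4·10 + 10·5 + 3·5 = 7
u_7 = 4·7 + 10·6 + 4·1 + 10·10 + 3·5 = 9
u_8 = 4·9 + 10·7 + 4·6 + 10·1 + 3·10 = 5
u_9 = 4·5 + 10·9 + 4·7 + 10·6 + 3·1 = 3
u_10 = 4·3 + 10·5 + 4·9 + 10·7 + 3·6 = 10
Continuing the recurrence:
  u_11 = 3;  u_12 = 3;  u_13 = 6;  u_14 = 10;  u_15 = 7;  u_16 = 4
  u_17 = 8;  u_18 = 9;  u_19 = 1;  u_20 = 0;  u_21 = 6;  u_22 = 10
  u_23 = 5;  u_24 = 4;  u_25 = 1;  u_26 = 6;  u_27 = 9;  u_28 = 1
  u_29 = 8;  u_30 = 9;  u_31 = 8;  u_32 = 4;  u_33 = 6;  u_34 = 1
  u_35 = 0;  u_36 = 10;  u_37 = 6;  u_38 = 9;  u_39 = 7;  u_40 = 0
  u_41 = 9;  u_42 = 7;  u_43 = 6;  u_44 = 8;  u_45 = 1;  u_46 = 7
  u_47 = 8;  u_48 = 6;  u_49 = 1;  u_50 = 4;  u_51 = 8;  u_52 = 6
  u_53 = 5;  u_54 = 1;  u_55 = 5;  u_56 = 2;  u_57 = 9;  u_58 = 2
  u_59 = 5;  u_60 = 1;  u_61 = 4;  u_62 = 5;  u_63 = 10;  u_64 = 10
  u_65 = 5;  u_66 = 2;  u_67 = 4;  u_68 = 10;  u_69 = 3;  u_70 = 9
  u_71 = 9;  u_72 = 8;  u_73 = 9;  u_74 = 9;  u_75 = 0;  u_76 = 2
  u_77 = 4;  u_78 = 10;  u_79 = 5;  u_80 = 2;  u_81 = 1;  u_82 = 2
  u_83 = 7;  u_84 = 10;  u_85 = 2;  u_86 = 5;  u_87 = 2;  u_88 = 0
  u_89 = 2;  u_90 = 6;  u_91 = 2;  u_92 = 5;  u_93 = 7;  u_94 = 9
  u_95 = 10;  u_96 = 5;  u_97 = 10;  u_98 = 10;  u_99 = 1;  u_100 = 4
  u_101 = 5;  u_102 = 7;  u_103 = 2;  u_104 = 9;  u_105 = 3;  u_106 = 8
  u_107 = 7;  u_108 = 7;  u_109 = 0;  u_110 = 0;  u_111 = 1;  u_112 = 7
  u_113 = 4;  u_114 = 2;  u_115 = 9;  u_116 = 2;  u_117 = 2;  u_118 = 8
  u_119 = 2;  u_120 = 0;  u_121 = 1;  u_122 = 10;  u_123 = 6;  u_124 = 2
  u_125 = 8;  u_126 = 3;  u_127 = 3;  u_128 = 2;  u_129 = 4;  u_130 = 3
  u_131 = 0;  u_132 = 9;  u_133 = 6;  u_134 = 2;  u_135 = 3;  u_136 = 3
  u_137 = 5;  u_138 = 1;  u_139 = 3;  u_140 = 4;  u_141 = 10;  u_142 = 7
  u_143 = 1;  u_144 = 9;  u_145 = 10;  u_146 = 3;  u_147 = 3;  u_148 = 10
  u_149 = 0;  u_150 = 7;  u_151 = 8;  u_152 = 2;  u_153 = 3;  u_154 = 2
  u_155 = 4;  u_156 = 4;  u_157 = 1;  u_158 = 1;  u_159 = 10;  u_160 = 7
  u_161 = 0;  u_162 = 2;  u_163 = 7;  u_164 = 5;  u_165 = 9;  u_166 = 2
  u_167 = 7;  u_168 = 1;  u_169 = 0;  u_170 = 8;  u_171 = 2;  u_172 = 9
  u_173 = 3;  u_174 = 3;  u_175 = 1;  u_176 = 10;  u_177 = 9
u_178 = 4·9 + 10·10 + 4·1 + 10·3 + 3·3 = 3
u_179 = 4·3 + 10·9 + 4·10 + 10·1 + 3·3 = 7

7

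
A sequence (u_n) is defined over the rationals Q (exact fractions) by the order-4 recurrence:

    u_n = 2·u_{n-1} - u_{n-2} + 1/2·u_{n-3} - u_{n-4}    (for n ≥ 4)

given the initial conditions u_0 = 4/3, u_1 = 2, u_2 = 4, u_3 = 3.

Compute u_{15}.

1/48

u_4 = 2·3 + -1·4 + 1/2·2 + -1·4/3 = 5/3
u_5 = 2·5/3 + -1·3 + 1/2·4 + -1·2 = 1/3
u_6 = 2·1/3 + -1·5/3 + 1/2·3 + -1·4 = -7/2
u_7 = 2·-7/2 + -1·1/3 + 1/2·5/3 + -1·3 = -19/2
u_8 = 2·-19/2 + -1·-7/2 + 1/2·1/3 + -1·5/3 = -17
u_9 = 2·-17 + -1·-19/2 + 1/2·-7/2 + -1·1/3 = -319/12
u_10 = 2·-319/12 + -1·-17 + 1/2·-19/2 + -1·-7/2 = -449/12
u_11 = 2·-449/12 + -1·-319/12 + 1/2·-17 + -1·-19/2 = -189/4
u_12 = 2·-189/4 + -1·-449/12 + 1/2·-319/12 + -1·-17 = -427/8
u_13 = 2·-427/8 + -1·-189/4 + 1/2·-449/12 + -1·-319/12 = -413/8
u_14 = 2·-413/8 + -1·-427/8 + 1/2·-189/4 + -1·-449/12 = -433/12
u_15 = 2·-433/12 + -1·-413/8 + 1/2·-427/8 + -1·-189/4 = 1/48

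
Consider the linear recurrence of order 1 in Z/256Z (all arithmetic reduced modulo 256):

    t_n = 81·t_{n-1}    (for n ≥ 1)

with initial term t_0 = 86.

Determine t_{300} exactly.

214

t_1 = 81·86 = 54
t_2 = 81·54 = 22
t_3 = 81·22 = 246
t_4 = 81·246 = 214
t_5 = 81·214 = 182
t_6 = 81·182 = 150
t_7 = 81·150 = 118
t_8 = 81·118 = 86
(t_8) = (86) = (t_0), so the sequence has period 8.
300 ≡ 4 (mod 8), hence t_300 = t_4 = 214.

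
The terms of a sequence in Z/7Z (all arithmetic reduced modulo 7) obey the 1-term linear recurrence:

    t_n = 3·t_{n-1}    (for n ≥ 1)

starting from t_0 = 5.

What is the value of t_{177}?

t_1 = 3·5 = 1
t_2 = 3·1 = 3
t_3 = 3·3 = 2
t_4 = 3·2 = 6
t_5 = 3·6 = 4
t_6 = 3·4 = 5
(t_6) = (5) = (t_0), so the sequence has period 6.
177 ≡ 3 (mod 6), hence t_177 = t_3 = 2.

2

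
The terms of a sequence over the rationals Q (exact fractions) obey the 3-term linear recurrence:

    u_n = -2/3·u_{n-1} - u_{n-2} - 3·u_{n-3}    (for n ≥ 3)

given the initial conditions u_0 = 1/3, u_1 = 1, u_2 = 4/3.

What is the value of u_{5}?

u_3 = -2/3·4/3 + -1·1 + -3·1/3 = -26/9
u_4 = -2/3·-26/9 + -1·4/3 + -3·1 = -65/27
u_5 = -2/3·-65/27 + -1·-26/9 + -3·4/3 = 40/81

40/81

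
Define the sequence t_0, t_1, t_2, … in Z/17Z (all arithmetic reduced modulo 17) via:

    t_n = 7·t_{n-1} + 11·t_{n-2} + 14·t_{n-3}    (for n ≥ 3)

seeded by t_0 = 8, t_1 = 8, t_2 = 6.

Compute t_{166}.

t_3 = 7·6 + 11·8 + 14·8 = 4
t_4 = 7·4 + 11·6 + 14·8 = 2
t_5 = 7·2 + 11·4 + 14·6 = 6
t_6 = 7·6 + 11·2 + 14·4 = 1
t_7 = 7·1 + 11·6 + 14·2 = 16
t_8 = 7·16 + 11·1 + 14·6 = 3
Continuing the recurrence:
  t_9 = 7;  t_10 = 0;  t_11 = 0;  t_12 = 13;  t_13 = 6;  t_14 = 15
  t_15 = 13;  t_16 = 0;  t_17 = 13;  t_18 = 1;  t_19 = 14;  t_20 = 2
  t_21 = 12;  t_22 = 13;  t_23 = 13;  t_24 = 11;  t_25 = 11;  t_26 = 6
  t_27 = 11;  t_28 = 8;  t_29 = 6;  t_30 = 12;  t_31 = 7;  t_32 = 10
  t_33 = 9;  t_34 = 16;  t_35 = 11;  t_36 = 5;  t_37 = 6;  t_38 = 13
  t_39 = 6;  t_40 = 14;  t_41 = 6;  t_42 = 8;  t_43 = 12;  t_44 = 1
  t_45 = 13;  t_46 = 15;  t_47 = 7;  t_48 = 5;  t_49 = 16;  t_50 = 10
  t_51 = 10;  t_52 = 13;  t_53 = 1;  t_54 = 1;  t_55 = 13;  t_56 = 14
  t_57 = 0;  t_58 = 13;  t_59 = 15;  t_60 = 10;  t_61 = 9;  t_62 = 9
  t_63 = 13;  t_64 = 10;  t_65 = 16;  t_66 = 13;  t_67 = 16;  t_68 = 3
  t_69 = 5;  t_70 = 3;  t_71 = 16;  t_72 = 11;  t_73 = 6;  t_74 = 13
  t_75 = 5;  t_76 = 7;  t_77 = 14;  t_78 = 7;  t_79 = 12;  t_80 = 0
  t_81 = 9;  t_82 = 10;  t_83 = 16;  t_84 = 8;  t_85 = 15;  t_86 = 9
  t_87 = 0;  t_88 = 3;  t_89 = 11;  t_90 = 8;  t_91 = 15;  t_92 = 7
  t_93 = 3;  t_94 = 2;  t_95 = 9;  t_96 = 8;  t_97 = 13;  t_98 = 16
  t_99 = 10;  t_100 = 3;  t_101 = 15;  t_102 = 6;  t_103 = 11;  t_104 = 13
  t_105 = 7;  t_106 = 6;  t_107 = 12;  t_108 = 10;  t_109 = 14;  t_110 = 2
  t_111 = 2;  t_112 = 11;  t_113 = 8;  t_114 = 1;  t_115 = 11;  t_116 = 13
  t_117 = 5;  t_118 = 9;  t_119 = 11;  t_120 = 8;  t_121 = 14;  t_122 = 0
  t_123 = 11;  t_124 = 1;  t_125 = 9;  t_126 = 7;  t_127 = 9;  t_128 = 11
  t_129 = 2;  t_130 = 6;  t_131 = 14;  t_132 = 5;  t_133 = 1;  t_134 = 3
  t_135 = 0;  t_136 = 13;  t_137 = 14;  t_138 = 3;  t_139 = 0;  t_140 = 8
  t_141 = 13;  t_142 = 9;  t_143 = 12;  t_144 = 8;  t_145 = 8;  t_146 = 6
  t_147 = 4;  t_148 = 2;  t_149 = 6;  t_150 = 1;  t_151 = 16;  t_152 = 3
  t_153 = 7;  t_154 = 0;  t_155 = 0;  t_156 = 13;  t_157 = 6;  t_158 = 15
  t_159 = 13;  t_160 = 0;  t_161 = 13;  t_162 = 1;  t_163 = 14;  t_164 = 2
t_165 = 7·2 + 11·14 + 14·1 = 12
t_166 = 7·12 + 11·2 + 14·14 = 13

13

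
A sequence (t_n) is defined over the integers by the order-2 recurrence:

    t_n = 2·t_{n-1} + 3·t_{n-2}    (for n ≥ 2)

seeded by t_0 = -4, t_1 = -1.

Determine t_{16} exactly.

t_2 = 2·-1 + 3·-4 = -14
t_3 = 2·-14 + 3·-1 = -31
t_4 = 2·-31 + 3·-14 = -104
t_5 = 2·-104 + 3·-31 = -301
t_6 = 2·-301 + 3·-104 = -914
t_7 = 2·-914 + 3·-301 = -2731
t_8 = 2·-2731 + 3·-914 = -8204
t_9 = 2·-8204 + 3·-2731 = -24601
t_10 = 2·-24601 + 3·-8204 = -73814
t_11 = 2·-73814 + 3·-24601 = -221431
t_12 = 2·-221431 + 3·-73814 = -664304
t_13 = 2·-664304 + 3·-221431 = -1992901
t_14 = 2·-1992901 + 3·-664304 = -5978714
t_15 = 2·-5978714 + 3·-1992901 = -17936131
t_16 = 2·-17936131 + 3·-5978714 = -53808404

-53808404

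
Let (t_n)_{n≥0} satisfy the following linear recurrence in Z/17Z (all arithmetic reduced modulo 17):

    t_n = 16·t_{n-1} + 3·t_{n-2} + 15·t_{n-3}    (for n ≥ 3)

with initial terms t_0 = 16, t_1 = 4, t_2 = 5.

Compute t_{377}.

8

t_3 = 16·5 + 3·4 + 15·16 = 9
t_4 = 16·9 + 3·5 + 15·4 = 15
t_5 = 16·15 + 3·9 + 15·5 = 2
t_6 = 16·2 + 3·15 + 15·9 = 8
t_7 = 16·8 + 3·2 + 15·15 = 2
t_8 = 16·2 + 3·8 + 15·2 = 1
t_9 = 16·1 + 3·2 + 15·8 = 6
t_10 = 16·6 + 3·1 + 15·2 = 10
t_11 = 16·10 + 3·6 + 15·1 = 6
t_12 = 16·6 + 3·10 + 15·6 = 12
t_13 = 16·12 + 3·6 + 15·10 = 3
t_14 = 16·3 + 3·12 + 15·6 = 4
t_15 = 16·4 + 3·3 + 15·12 = 15
t_16 = 16·15 + 3·4 + 15·3 = 8
t_17 = 16·8 + 3·15 + 15·4 = 12
t_18 = 16·12 + 3·8 + 15·15 = 16
t_19 = 16·16 + 3·12 + 15·8 = 4
t_20 = 16·4 + 3·16 + 15·12 = 3
t_21 = 16·3 + 3·4 + 15·16 = 11
t_22 = 16·11 + 3·3 + 15·4 = 7
t_23 = 16·7 + 3·11 + 15·3 = 3
t_24 = 16·3 + 3·7 + 15·11 = 13
t_25 = 16·13 + 3·3 + 15·7 = 16
t_26 = 16·16 + 3·13 + 15·3 = 0
t_27 = 16·0 + 3·16 + 15·13 = 5
t_28 = 16·5 + 3·0 + 15·16 = 14
t_29 = 16·14 + 3·5 + 15·0 = 1
t_30 = 16·1 + 3·14 + 15·5 = 14
t_31 = 16·14 + 3·1 + 15·14 = 12
t_32 = 16·12 + 3·14 + 15·1 = 11
t_33 = 16·11 + 3·12 + 15·14 = 14
t_34 = 16·14 + 3·11 + 15·12 = 12
t_35 = 16·12 + 3·14 + 15·11 = 8
t_36 = 16·8 + 3·12 + 15·14 = 0
t_37 = 16·0 + 3·8 + 15·12 = 0
t_38 = 16·0 + 3·0 + 15·8 = 1
t_39 = 16·1 + 3·0 + 15·0 = 16
t_40 = 16·16 + 3·1 + 15·0 = 4
t_41 = 16·4 + 3·16 + 15·1 = 8
t_42 = 16·8 + 3·4 + 15·16 = 6
t_43 = 16·6 + 3·8 + 15·4 = 10
t_44 = 16·10 + 3·6 + 15·8 = 9
t_45 = 16·9 + 3·10 + 15·6 = 9
t_46 = 16·9 + 3·9 + 15·10 = 15
t_47 = 16·15 + 3·9 + 15·9 = 11
t_48 = 16·11 + 3·15 + 15·9 = 16
t_49 = 16·16 + 3·11 + 15·15 = 4
t_50 = 16·4 + 3·16 + 15·11 = 5
(t_48, t_49, t_50) = (16, 4, 5) = (t_0, t_1, t_2), so the sequence has period 48.
377 ≡ 41 (mod 48), hence t_377 = t_41 = 8.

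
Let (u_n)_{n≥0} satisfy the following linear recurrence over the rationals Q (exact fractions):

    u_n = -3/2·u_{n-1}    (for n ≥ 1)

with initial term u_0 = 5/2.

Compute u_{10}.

u_1 = -3/2·5/2 = -15/4
u_2 = -3/2·-15/4 = 45/8
u_3 = -3/2·45/8 = -135/16
u_4 = -3/2·-135/16 = 405/32
u_5 = -3/2·405/32 = -1215/64
u_6 = -3/2·-1215/64 = 3645/128
u_7 = -3/2·3645/128 = -10935/256
u_8 = -3/2·-10935/256 = 32805/512
u_9 = -3/2·32805/512 = -98415/1024
u_10 = -3/2·-98415/1024 = 295245/2048

295245/2048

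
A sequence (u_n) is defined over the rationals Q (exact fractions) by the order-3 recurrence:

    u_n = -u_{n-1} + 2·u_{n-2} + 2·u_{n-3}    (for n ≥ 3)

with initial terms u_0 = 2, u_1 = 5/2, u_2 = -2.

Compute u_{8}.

-58

u_3 = -1·-2 + 2·5/2 + 2·2 = 11
u_4 = -1·11 + 2·-2 + 2·5/2 = -10
u_5 = -1·-10 + 2·11 + 2·-2 = 28
u_6 = -1·28 + 2·-10 + 2·11 = -26
u_7 = -1·-26 + 2·28 + 2·-10 = 62
u_8 = -1·62 + 2·-26 + 2·28 = -58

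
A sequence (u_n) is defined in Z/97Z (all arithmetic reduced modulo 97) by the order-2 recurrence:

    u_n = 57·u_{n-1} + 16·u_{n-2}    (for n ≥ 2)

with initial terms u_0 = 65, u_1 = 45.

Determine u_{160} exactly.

78

u_2 = 57·45 + 16·65 = 16
u_3 = 57·16 + 16·45 = 80
u_4 = 57·80 + 16·16 = 63
u_5 = 57·63 + 16·80 = 21
u_6 = 57·21 + 16·63 = 71
u_7 = 57·71 + 16·21 = 18
u_8 = 57·18 + 16·71 = 28
u_9 = 57·28 + 16·18 = 41
u_10 = 57·41 + 16·28 = 69
u_11 = 57·69 + 16·41 = 30
u_12 = 57·30 + 16·69 = 1
u_13 = 57·1 + 16·30 = 52
u_14 = 57·52 + 16·1 = 70
u_15 = 57·70 + 16·52 = 69
u_16 = 57·69 + 16·70 = 9
u_17 = 57·9 + 16·69 = 65
u_18 = 57·65 + 16·9 = 66
u_19 = 57·66 + 16·65 = 49
u_20 = 57·49 + 16·66 = 66
u_21 = 57·66 + 16·49 = 84
u_22 = 57·84 + 16·66 = 24
u_23 = 57·24 + 16·84 = 93
u_24 = 57·93 + 16·24 = 59
u_25 = 57·59 + 16·93 = 1
u_26 = 57·1 + 16·59 = 31
u_27 = 57·31 + 16·1 = 37
u_28 = 57·37 + 16·31 = 83
u_29 = 57·83 + 16·37 = 85
u_30 = 57·85 + 16·83 = 62
u_31 = 57·62 + 16·85 = 44
u_32 = 57·44 + 16·62 = 8
u_33 = 57·8 + 16·44 = 93
u_34 = 57·93 + 16·8 = 94
u_35 = 57·94 + 16·93 = 56
u_36 = 57·56 + 16·94 = 40
u_37 = 57·40 + 16·56 = 72
u_38 = 57·72 + 16·40 = 88
u_39 = 57·88 + 16·72 = 57
u_40 = 57·57 + 16·88 = 1
u_41 = 57·1 + 16·57 = 96
u_42 = 57·96 + 16·1 = 56
u_43 = 57·56 + 16·96 = 72
u_44 = 57·72 + 16·56 = 53
u_45 = 57·53 + 16·72 = 2
u_46 = 57·2 + 16·53 = 89
u_47 = 57·89 + 16·2 = 61
u_48 = 57·61 + 16·89 = 51
u_49 = 57·51 + 16·61 = 3
u_50 = 57·3 + 16·51 = 17
u_51 = 57·17 + 16·3 = 47
u_52 = 57·47 + 16·17 = 41
u_53 = 57·41 + 16·47 = 82
u_54 = 57·82 + 16·41 = 92
u_55 = 57·92 + 16·82 = 57
u_56 = 57·57 + 16·92 = 65
u_57 = 57·65 + 16·57 = 58
u_58 = 57·58 + 16·65 = 78
u_59 = 57·78 + 16·58 = 39
u_60 = 57·39 + 16·78 = 76
u_61 = 57·76 + 16·39 = 9
u_62 = 57·9 + 16·76 = 80
u_63 = 57·80 + 16·9 = 48
u_64 = 57·48 + 16·80 = 39
u_65 = 57·39 + 16·48 = 81
u_66 = 57·81 + 16·39 = 3
u_67 = 57·3 + 16·81 = 12
u_68 = 57·12 + 16·3 = 53
u_69 = 57·53 + 16·12 = 12
u_70 = 57·12 + 16·53 = 77
u_71 = 57·77 + 16·12 = 22
u_72 = 57·22 + 16·77 = 61
u_73 = 57·61 + 16·22 = 46
u_74 = 57·46 + 16·61 = 9
u_75 = 57·9 + 16·46 = 85
u_76 = 57·85 + 16·9 = 42
u_77 = 57·42 + 16·85 = 68
u_78 = 57·68 + 16·42 = 86
u_79 = 57·86 + 16·68 = 73
u_80 = 57·73 + 16·86 = 8
u_81 = 57·8 + 16·73 = 72
u_82 = 57·72 + 16·8 = 61
u_83 = 57·61 + 16·72 = 70
u_84 = 57·70 + 16·61 = 19
u_85 = 57·19 + 16·70 = 69
u_86 = 57·69 + 16·19 = 66
u_87 = 57·66 + 16·69 = 16
u_88 = 57·16 + 16·66 = 28
u_89 = 57·28 + 16·16 = 9
u_90 = 57·9 + 16·28 = 88
u_91 = 57·88 + 16·9 = 19
u_92 = 57·19 + 16·88 = 66
u_93 = 57·66 + 16·19 = 89
u_94 = 57·89 + 16·66 = 18
u_95 = 57·18 + 16·89 = 25
u_96 = 57·25 + 16·18 = 64
u_97 = 57·64 + 16·25 = 71
u_98 = 57·71 + 16·64 = 27
u_99 = 57·27 + 16·71 = 56
u_100 = 57·56 + 16·27 = 35
u_101 = 57·35 + 16·56 = 78
u_102 = 57·78 + 16·35 = 59
u_103 = 57·59 + 16·78 = 52
u_104 = 57·52 + 16·59 = 28
u_105 = 57·28 + 16·52 = 3
u_106 = 57·3 + 16·28 = 37
u_107 = 57·37 + 16·3 = 23
u_108 = 57·23 + 16·37 = 60
u_109 = 57·60 + 16·23 = 5
u_110 = 57·5 + 16·60 = 81
u_111 = 57·81 + 16·5 = 41
u_112 = 57·41 + 16·81 = 44
u_113 = 57·44 + 16·41 = 60
u_114 = 57·60 + 16·44 = 50
u_115 = 57·50 + 16·60 = 27
u_116 = 57·27 + 16·50 = 11
u_117 = 57·11 + 16·27 = 89
u_118 = 57·89 + 16·11 = 11
u_119 = 57·11 + 16·89 = 14
u_120 = 57·14 + 16·11 = 4
u_121 = 57·4 + 16·14 = 64
u_122 = 57·64 + 16·4 = 26
u_123 = 57·26 + 16·64 = 81
u_124 = 57·81 + 16·26 = 86
u_125 = 57·86 + 16·81 = 87
u_126 = 57·87 + 16·86 = 30
u_127 = 57·30 + 16·87 = 95
u_128 = 57·95 + 16·30 = 75
u_129 = 57·75 + 16·95 = 72
u_130 = 57·72 + 16·75 = 66
u_131 = 57·66 + 16·72 = 64
u_132 = 57·64 + 16·66 = 48
u_133 = 57·48 + 16·64 = 74
u_134 = 57·74 + 16·48 = 39
u_135 = 57·39 + 16·74 = 12
u_136 = 57·12 + 16·39 = 47
u_137 = 57·47 + 16·12 = 58
u_138 = 57·58 + 16·47 = 81
u_139 = 57·81 + 16·58 = 16
u_140 = 57·16 + 16·81 = 74
u_141 = 57·74 + 16·16 = 12
u_142 = 57·12 + 16·74 = 25
u_143 = 57·25 + 16·12 = 65
u_144 = 57·65 + 16·25 = 31
u_145 = 57·31 + 16·65 = 91
u_146 = 57·91 + 16·31 = 57
u_147 = 57·57 + 16·91 = 49
u_148 = 57·49 + 16·57 = 19
u_149 = 57·19 + 16·49 = 24
u_150 = 57·24 + 16·19 = 23
u_151 = 57·23 + 16·24 = 46
u_152 = 57·46 + 16·23 = 80
u_153 = 57·80 + 16·46 = 58
u_154 = 57·58 + 16·80 = 27
u_155 = 57·27 + 16·58 = 42
u_156 = 57·42 + 16·27 = 13
u_157 = 57·13 + 16·42 = 55
u_158 = 57·55 + 16·13 = 45
u_159 = 57·45 + 16·55 = 50
u_160 = 57·50 + 16·45 = 78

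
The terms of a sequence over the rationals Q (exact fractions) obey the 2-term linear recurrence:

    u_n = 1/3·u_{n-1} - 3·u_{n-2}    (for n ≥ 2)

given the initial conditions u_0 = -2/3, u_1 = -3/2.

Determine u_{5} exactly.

-287/18

u_2 = 1/3·-3/2 + -3·-2/3 = 3/2
u_3 = 1/3·3/2 + -3·-3/2 = 5
u_4 = 1/3·5 + -3·3/2 = -17/6
u_5 = 1/3·-17/6 + -3·5 = -287/18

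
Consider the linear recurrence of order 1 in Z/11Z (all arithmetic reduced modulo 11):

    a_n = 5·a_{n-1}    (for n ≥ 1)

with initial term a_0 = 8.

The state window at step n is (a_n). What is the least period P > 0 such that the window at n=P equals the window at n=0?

5

n=0: window = (8)
n=1: window = (7)
n=2: window = (2)
n=3: window = (10)
n=4: window = (6)
n=5: window = (8)
window at n=5 equals window at n=0 → period = 5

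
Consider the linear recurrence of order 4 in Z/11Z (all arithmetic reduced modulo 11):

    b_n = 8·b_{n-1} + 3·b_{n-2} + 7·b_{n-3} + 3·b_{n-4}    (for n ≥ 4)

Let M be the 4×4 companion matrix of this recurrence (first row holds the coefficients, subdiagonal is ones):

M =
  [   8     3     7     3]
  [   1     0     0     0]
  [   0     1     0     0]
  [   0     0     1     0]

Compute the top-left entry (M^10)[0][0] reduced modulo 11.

1

(M^10)[0][0] is the top entry after applying M 10 times to the unit state (1, 0, 0, 0). Equivalently it is h_{13} for the auxiliary sequence (h_n) obeying the same recurrence with h_3 = 1 and h_i = 0 for 0 ≤ i < 3:
h_4 = 8·1 + 3·0 + 7·0 + 3·0 = 8
h_5 = 8·8 + 3·1 + 7·0 + 3·0 = 1
h_6 = 8·1 + 3·8 + 7·1 + 3·0 = 6
h_7 = 8·6 + 3·1 + 7·8 + 3·1 = 0
h_8 = 8·0 + 3·6 + 7·1 + 3·8 = 5
h_9 = 8·5 + 3·0 + 7·6 + 3·1 = 8
h_10 = 8·8 + 3·5 + 7·0 + 3·6 = 9
h_11 = 8·9 + 3·8 + 7·5 + 3·0 = 10
h_12 = 8·10 + 3·9 + 7·8 + 3·5 = 2
h_13 = 8·2 + 3·10 + 7·9 + 3·8 = 1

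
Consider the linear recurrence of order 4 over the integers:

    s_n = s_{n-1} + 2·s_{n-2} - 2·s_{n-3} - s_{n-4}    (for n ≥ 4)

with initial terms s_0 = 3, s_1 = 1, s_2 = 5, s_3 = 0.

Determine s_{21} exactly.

s_4 = 1·0 + 2·5 + -2·1 + -1·3 = 5
s_5 = 1·5 + 2·0 + -2·5 + -1·1 = -6
s_6 = 1·-6 + 2·5 + -2·0 + -1·5 = -1
s_7 = 1·-1 + 2·-6 + -2·5 + -1·0 = -23
s_8 = 1·-23 + 2·-1 + -2·-6 + -1·5 = -18
s_9 = 1·-18 + 2·-23 + -2·-1 + -1·-6 = -56
s_10 = 1·-56 + 2·-18 + -2·-23 + -1·-1 = -45
s_11 = 1·-45 + 2·-56 + -2·-18 + -1·-23 = -98
s_12 = 1·-98 + 2·-45 + -2·-56 + -1·-18 = -58
s_13 = 1·-58 + 2·-98 + -2·-45 + -1·-56 = -108
s_14 = 1·-108 + 2·-58 + -2·-98 + -1·-45 = 17
s_15 = 1·17 + 2·-108 + -2·-58 + -1·-98 = 15
s_16 = 1·15 + 2·17 + -2·-108 + -1·-58 = 323
s_17 = 1·323 + 2·15 + -2·17 + -1·-108 = 427
s_18 = 1·427 + 2·323 + -2·15 + -1·17 = 1026
s_19 = 1·1026 + 2·427 + -2·323 + -1·15 = 1219
s_20 = 1·1219 + 2·1026 + -2·427 + -1·323 = 2094
s_21 = 1·2094 + 2·1219 + -2·1026 + -1·427 = 2053

2053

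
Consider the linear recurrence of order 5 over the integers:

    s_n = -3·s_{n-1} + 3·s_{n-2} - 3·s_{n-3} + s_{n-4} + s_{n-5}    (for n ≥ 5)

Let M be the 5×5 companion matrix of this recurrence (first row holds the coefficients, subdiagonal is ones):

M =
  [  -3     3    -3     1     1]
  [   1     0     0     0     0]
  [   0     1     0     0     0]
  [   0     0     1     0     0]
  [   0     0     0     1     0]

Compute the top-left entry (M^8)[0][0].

(M^8)[0][0] is the top entry after applying M 8 times to the unit state (1, 0, 0, 0, 0). Equivalently it is h_{12} for the auxiliary sequence (h_n) obeying the same recurrence with h_4 = 1 and h_i = 0 for 0 ≤ i < 4:
h_5 = -3·1 + 3·0 + -3·0 + 1·0 + 1·0 = -3
h_6 = -3·-3 + 3·1 + -3·0 + 1·0 + 1·0 = 12
h_7 = -3·12 + 3·-3 + -3·1 + 1·0 + 1·0 = -48
h_8 = -3·-48 + 3·12 + -3·-3 + 1·1 + 1·0 = 190
h_9 = -3·190 + 3·-48 + -3·12 + 1·-3 + 1·1 = -752
h_10 = -3·-752 + 3·190 + -3·-48 + 1·12 + 1·-3 = 2979
h_11 = -3·2979 + 3·-752 + -3·190 + 1·-48 + 1·12 = -11799
h_12 = -3·-11799 + 3·2979 + -3·-752 + 1·190 + 1·-48 = 46732

46732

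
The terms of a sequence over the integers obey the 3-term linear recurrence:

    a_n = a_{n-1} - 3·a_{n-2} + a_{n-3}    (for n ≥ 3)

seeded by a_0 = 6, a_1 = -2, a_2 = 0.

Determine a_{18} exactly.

a_3 = 1·0 + -3·-2 + 1·6 = 12
a_4 = 1·12 + -3·0 + 1·-2 = 10
a_5 = 1·10 + -3·12 + 1·0 = -26
a_6 = 1·-26 + -3·10 + 1·12 = -44
a_7 = 1·-44 + -3·-26 + 1·10 = 44
a_8 = 1·44 + -3·-44 + 1·-26 = 150
a_9 = 1·150 + -3·44 + 1·-44 = -26
a_10 = 1·-26 + -3·150 + 1·44 = -432
a_11 = 1·-432 + -3·-26 + 1·150 = -204
a_12 = 1·-204 + -3·-432 + 1·-26 = 1066
a_13 = 1·1066 + -3·-204 + 1·-432 = 1246
a_14 = 1·1246 + -3·1066 + 1·-204 = -2156
a_15 = 1·-2156 + -3·1246 + 1·1066 = -4828
a_16 = 1·-4828 + -3·-2156 + 1·1246 = 2886
a_17 = 1·2886 + -3·-4828 + 1·-2156 = 15214
a_18 = 1·15214 + -3·2886 + 1·-4828 = 1728

1728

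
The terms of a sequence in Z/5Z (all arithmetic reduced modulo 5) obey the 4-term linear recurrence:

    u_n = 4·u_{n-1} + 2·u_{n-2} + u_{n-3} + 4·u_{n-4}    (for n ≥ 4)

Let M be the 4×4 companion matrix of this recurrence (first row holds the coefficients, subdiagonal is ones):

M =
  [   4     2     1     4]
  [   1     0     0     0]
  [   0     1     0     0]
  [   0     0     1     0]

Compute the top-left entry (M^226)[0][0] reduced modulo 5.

1

(M^226)[0][0] is the top entry after applying M 226 times to the unit state (1, 0, 0, 0). Equivalently it is h_{229} for the auxiliary sequence (h_n) obeying the same recurrence with h_3 = 1 and h_i = 0 for 0 ≤ i < 3:
h_4 = 4·1 + 2·0 + 1·0 + 4·0 = 4
h_5 = 4·4 + 2·1 + 1·0 + 4·0 = 3
h_6 = 4·3 + 2·4 + 1·1 + 4·0 = 1
h_7 = 4·1 + 2·3 + 1·4 + 4·1 = 3
h_8 = 4·3 + 2·1 + 1·3 + 4·4 = 3
h_9 = 4·3 + 2·3 + 1·1 + 4·3 = 1
h_10 = 4·1 + 2·3 + 1·3 + 4·1 = 2
h_11 = 4·2 + 2·1 + 1·3 + 4·3 = 0
h_12 = 4·0 + 2·2 + 1·1 + 4·3 = 2
h_13 = 4·2 + 2·0 + 1·2 + 4·1 = 4
h_14 = 4·4 + 2·2 + 1·0 + 4·2 = 3
h_15 = 4·3 + 2·4 + 1·2 + 4·0 = 2
h_16 = 4·2 + 2·3 + 1·4 + 4·2 = 1
h_17 = 4·1 + 2·2 + 1·3 + 4·4 = 2
h_18 = 4·2 + 2·1 + 1·2 + 4·3 = 4
h_19 = 4·4 + 2·2 + 1·1 + 4·2 = 4
h_20 = 4·4 + 2·4 + 1·2 + 4·1 = 0
h_21 = 4·0 + 2·4 + 1·4 + 4·2 = 0
h_22 = 4·0 + 2·0 + 1·4 + 4·4 = 0
h_23 = 4·0 + 2·0 + 1·0 + 4·4 = 1
(h_20, h_21, h_22, h_23) = (0, 0, 0, 1) = (h_0, h_1, h_2, h_3), so the sequence has period 20.
229 ≡ 9 (mod 20), hence h_229 = h_9 = 1.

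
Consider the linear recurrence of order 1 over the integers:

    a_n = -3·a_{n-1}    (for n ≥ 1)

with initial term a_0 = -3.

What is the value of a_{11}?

a_1 = -3·-3 = 9
a_2 = -3·9 = -27
a_3 = -3·-27 = 81
a_4 = -3·81 = -243
a_5 = -3·-243 = 729
a_6 = -3·729 = -2187
a_7 = -3·-2187 = 6561
a_8 = -3·6561 = -19683
a_9 = -3·-19683 = 59049
a_10 = -3·59049 = -177147
a_11 = -3·-177147 = 531441

531441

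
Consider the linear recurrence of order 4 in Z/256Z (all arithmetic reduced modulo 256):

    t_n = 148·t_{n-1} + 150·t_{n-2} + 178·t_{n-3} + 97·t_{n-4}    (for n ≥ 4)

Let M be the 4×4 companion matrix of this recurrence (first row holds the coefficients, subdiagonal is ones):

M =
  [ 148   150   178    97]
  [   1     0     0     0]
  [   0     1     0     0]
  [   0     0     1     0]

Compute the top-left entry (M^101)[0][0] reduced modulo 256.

80

(M^101)[0][0] is the top entry after applying M 101 times to the unit state (1, 0, 0, 0). Equivalently it is h_{104} for the auxiliary sequence (h_n) obeying the same recurrence with h_3 = 1 and h_i = 0 for 0 ≤ i < 3:
h_4 = 148·1 + 150·0 + 178·0 + 97·0 = 148
h_5 = 148·148 + 150·1 + 178·0 + 97·0 = 38
h_6 = 148·38 + 150·148 + 178·1 + 97·0 = 98
h_7 = 148·98 + 150·38 + 178·148 + 97·1 = 53
h_8 = 148·53 + 150·98 + 178·38 + 97·148 = 144
h_9 = 148·144 + 150·53 + 178·98 + 97·38 = 216
Continuing the recurrence:
  h_10 = 60;  h_11 = 117;  h_12 = 140;  h_13 = 14;  h_14 = 54;  h_15 = 25
  h_16 = 224;  h_17 = 0;  h_18 = 24;  h_19 = 25;  h_20 = 100;  h_21 = 38
  h_22 = 10;  h_23 = 13;  h_24 = 176;  h_25 = 184;  h_26 = 84;  h_27 = 173
  h_28 = 220;  h_29 = 174;  h_30 = 158;  h_31 = 209;  h_32 = 192;  h_33 = 64
  h_34 = 176;  h_35 = 241;  h_36 = 180;  h_37 = 230;  h_38 = 178;  h_39 = 37
  h_40 = 208;  h_41 = 216;  h_42 = 236;  h_43 = 165;  h_44 = 172;  h_45 = 14
  h_46 = 6;  h_47 = 201;  h_48 = 160;  h_49 = 192;  h_50 = 200;  h_51 = 137
  h_52 = 132;  h_53 = 102;  h_54 = 90;  h_55 = 125;  h_56 = 240;  h_57 = 56
  h_58 = 4;  h_59 = 93;  h_60 = 252;  h_61 = 46;  h_62 = 110;  h_63 = 1
  h_64 = 128;  h_65 = 128;  h_66 = 96;  h_67 = 225;  h_68 = 212;  h_69 = 166
  h_70 = 2;  h_71 = 21;  h_72 = 16;  h_73 = 216;  h_74 = 156;  h_75 = 213
  h_76 = 204;  h_77 = 14;  h_78 = 214;  h_79 = 121;  h_80 = 96;  h_81 = 128
  h_82 = 120;  h_83 = 249;  h_84 = 164;  h_85 = 166;  h_86 = 170;  h_87 = 237
  h_88 = 48;  h_89 = 184;  h_90 = 180;  h_91 = 13;  h_92 = 28;  h_93 = 174
  h_94 = 62;  h_95 = 49;  h_96 = 64;  h_97 = 192;  h_98 = 16;  h_99 = 209
  h_100 = 244;  h_101 = 102;  h_102 = 82
h_103 = 148·82 + 150·102 + 178·244 + 97·209 = 5
h_104 = 148·5 + 150·82 + 178·102 + 97·244 = 80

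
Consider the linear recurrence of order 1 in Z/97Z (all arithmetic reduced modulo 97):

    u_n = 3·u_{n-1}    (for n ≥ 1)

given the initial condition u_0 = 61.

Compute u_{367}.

65

u_1 = 3·61 = 86
u_2 = 3·86 = 64
u_3 = 3·64 = 95
u_4 = 3·95 = 91
u_5 = 3·91 = 79
u_6 = 3·79 = 43
u_7 = 3·43 = 32
u_8 = 3·32 = 96
u_9 = 3·96 = 94
u_10 = 3·94 = 88
u_11 = 3·88 = 70
u_12 = 3·70 = 16
u_13 = 3·16 = 48
u_14 = 3·48 = 47
u_15 = 3·47 = 44
u_16 = 3·44 = 35
u_17 = 3·35 = 8
u_18 = 3·8 = 24
u_19 = 3·24 = 72
u_20 = 3·72 = 22
u_21 = 3·22 = 66
u_22 = 3·66 = 4
u_23 = 3·4 = 12
u_24 = 3·12 = 36
u_25 = 3·36 = 11
u_26 = 3·11 = 33
u_27 = 3·33 = 2
u_28 = 3·2 = 6
u_29 = 3·6 = 18
u_30 = 3·18 = 54
u_31 = 3·54 = 65
u_32 = 3·65 = 1
u_33 = 3·1 = 3
u_34 = 3·3 = 9
u_35 = 3·9 = 27
u_36 = 3·27 = 81
u_37 = 3·81 = 49
u_38 = 3·49 = 50
u_39 = 3·50 = 53
u_40 = 3·53 = 62
u_41 = 3·62 = 89
u_42 = 3·89 = 73
u_43 = 3·73 = 25
u_44 = 3·25 = 75
u_45 = 3·75 = 31
u_46 = 3·31 = 93
u_47 = 3·93 = 85
u_48 = 3·85 = 61
(u_48) = (61) = (u_0), so the sequence has period 48.
367 ≡ 31 (mod 48), hence u_367 = u_31 = 65.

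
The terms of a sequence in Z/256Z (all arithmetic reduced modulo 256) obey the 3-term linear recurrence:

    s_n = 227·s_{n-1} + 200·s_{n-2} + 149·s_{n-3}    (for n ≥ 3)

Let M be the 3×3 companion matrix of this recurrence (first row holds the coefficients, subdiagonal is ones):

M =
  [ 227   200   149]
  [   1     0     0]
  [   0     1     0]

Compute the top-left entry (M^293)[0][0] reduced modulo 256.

52

(M^293)[0][0] is the top entry after applying M 293 times to the unit state (1, 0, 0). Equivalently it is h_{295} for the auxiliary sequence (h_n) obeying the same recurrence with h_2 = 1 and h_i = 0 for 0 ≤ i < 2:
h_3 = 227·1 + 200·0 + 149·0 = 227
h_4 = 227·227 + 200·1 + 149·0 = 17
h_5 = 227·17 + 200·227 + 149·1 = 0
h_6 = 227·0 + 200·17 + 149·227 = 103
h_7 = 227·103 + 200·0 + 149·17 = 58
h_8 = 227·58 + 200·103 + 149·0 = 230
Continuing the recurrence:
  h_9 = 53;  h_10 = 113;  h_11 = 121;  h_12 = 108;  h_13 = 17;  h_14 = 224
  h_15 = 196;  h_16 = 177;  h_17 = 115;  h_18 = 85;  h_19 = 60;  h_20 = 139
  h_21 = 154;  h_22 = 18;  h_23 = 45;  h_24 = 153;  h_25 = 77;  h_26 = 0
  h_27 = 53;  h_28 = 208;  h_29 = 216;  h_30 = 225;  h_31 = 83;  h_32 = 25
  h_33 = 248;  h_34 = 191;  h_35 = 170;  h_36 = 78;  h_37 = 37;  h_38 = 177
  h_39 = 65;  h_40 = 116;  h_41 = 169;  h_42 = 80;  h_43 = 124;  h_44 = 209
  h_45 = 195;  h_46 = 93;  h_47 = 116;  h_48 = 3;  h_49 = 106;  h_50 = 218
  h_51 = 221;  h_52 = 249;  h_53 = 85;  h_54 = 136;  h_55 = 237;  h_56 = 224
  h_57 = 240;  h_58 = 193;  h_59 = 3;  h_60 = 33;  h_61 = 240;  h_62 = 87
  h_63 = 218;  h_64 = 246;  h_65 = 21;  h_66 = 177;  h_67 = 137;  h_68 = 252
  h_69 = 129;  h_70 = 0;  h_71 = 116;  h_72 = 241;  h_73 = 83;  h_74 = 101
  h_75 = 172;  h_76 = 187;  h_77 = 250;  h_78 = 226;  h_79 = 141;  h_80 = 25
  h_81 = 221;  h_82 = 144;  h_83 = 229;  h_84 = 48;  h_85 = 72;  h_86 = 161
  h_87 = 243;  h_88 = 41;  h_89 = 232;  h_90 = 47;  h_91 = 202;  h_92 = 222
  h_93 = 5;  h_94 = 113;  h_95 = 81;  h_96 = 4;  h_97 = 153;  h_98 = 240
  h_99 = 172;  h_100 = 17;  h_101 = 35;  h_102 = 109;  h_103 = 228;  h_104 = 179
  h_105 = 74;  h_106 = 42;  h_107 = 61;  h_108 = 249;  h_109 = 229;  h_110 = 24
  h_111 = 29;  h_112 = 192;  h_113 = 224;  h_114 = 129;  h_115 = 35;  h_116 = 49
  h_117 = 224;  h_118 = 71;  h_119 = 122;  h_120 = 6;  h_121 = 245;  h_122 = 241
  h_123 = 153;  h_124 = 140;  h_125 = 241;  h_126 = 32;  h_127 = 36;  h_128 = 49
  h_129 = 51;  h_130 = 117;  h_131 = 28;  h_132 = 235;  h_133 = 90;  h_134 = 178
  h_135 = 237;  h_136 = 153;  h_137 = 109;  h_138 = 32;  h_139 = 149;  h_140 = 144
  h_141 = 184;  h_142 = 97;  h_143 = 147;  h_144 = 57;  h_145 = 216;  h_146 = 159
  h_147 = 234;  h_148 = 110;  h_149 = 229;  h_150 = 49;  h_151 = 97;  h_152 = 148
  h_153 = 137;  h_154 = 144;  h_155 = 220;  h_156 = 81;  h_157 = 131;  h_158 = 125
  h_159 = 84;  h_160 = 99;  h_161 = 42;  h_162 = 122;  h_163 = 157;  h_164 = 249
  h_165 = 117;  h_166 = 168;  h_167 = 77;  h_168 = 160;  h_169 = 208;  h_170 = 65
  h_171 = 67;  h_172 = 65;  h_173 = 208;  h_174 = 55;  h_175 = 26;  h_176 = 22
  h_177 = 213;  h_178 = 49;  h_179 = 169;  h_180 = 28;  h_181 = 97;  h_182 = 64
  h_183 = 212;  h_184 = 113;  h_185 = 19;  h_186 = 133;  h_187 = 140;  h_188 = 27
  h_189 = 186;  h_190 = 130;  h_191 = 77;  h_192 = 25;  h_193 = 253;  h_194 = 176
  h_195 = 69;  h_196 = 240;  h_197 = 40;  h_198 = 33;  h_199 = 51;  h_200 = 73
  h_201 = 200;  h_202 = 15;  h_203 = 10;  h_204 = 254;  h_205 = 197;  h_206 = 241
  h_207 = 113;  h_208 = 36;  h_209 = 121;  h_210 = 48;  h_211 = 12;  h_212 = 145
  h_213 = 227;  h_214 = 141;  h_215 = 196;  h_216 = 19;  h_217 = 10;  h_218 = 202
  h_219 = 253;  h_220 = 249;  h_221 = 5;  h_222 = 56;  h_223 = 125;  h_224 = 128
  h_225 = 192;  h_226 = 1;  h_227 = 99;  h_228 = 81;  h_229 = 192;  h_230 = 39
  h_231 = 186;  h_232 = 38;  h_233 = 181;  h_234 = 113;  h_235 = 185;  h_236 = 172
  h_237 = 209;  h_238 = 96;  h_239 = 132;  h_240 = 177;  h_241 = 243;  h_242 = 149
  h_243 = 252;  h_244 = 75;  h_245 = 26;  h_246 = 82;  h_247 = 173;  h_248 = 153
  h_249 = 141;  h_250 = 64;  h_251 = 245;  h_252 = 80;  h_253 = 152;  h_254 = 225
  h_255 = 211;  h_256 = 89;  h_257 = 184;  h_258 = 127;  h_259 = 42;  h_260 = 142
  h_261 = 165;  h_262 = 177;  h_263 = 129;  h_264 = 180;  h_265 = 105;  h_266 = 208
  h_267 = 60;  h_268 = 209;  h_269 = 67;  h_270 = 157;  h_271 = 52;  h_272 = 195
  h_273 = 234;  h_274 = 26;  h_275 = 93;  h_276 = 249;  h_277 = 149;  h_278 = 200
  h_279 = 173;  h_280 = 96;  h_281 = 176;  h_282 = 193;  h_283 = 131;  h_284 = 97
  h_285 = 176;  h_286 = 23;  h_287 = 90;  h_288 = 54;  h_289 = 149;  h_290 = 177
  h_291 = 201;  h_292 = 60;  h_293 = 65
h_294 = 227·65 + 200·60 + 149·201 = 128
h_295 = 227·128 + 200·65 + 149·60 = 52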